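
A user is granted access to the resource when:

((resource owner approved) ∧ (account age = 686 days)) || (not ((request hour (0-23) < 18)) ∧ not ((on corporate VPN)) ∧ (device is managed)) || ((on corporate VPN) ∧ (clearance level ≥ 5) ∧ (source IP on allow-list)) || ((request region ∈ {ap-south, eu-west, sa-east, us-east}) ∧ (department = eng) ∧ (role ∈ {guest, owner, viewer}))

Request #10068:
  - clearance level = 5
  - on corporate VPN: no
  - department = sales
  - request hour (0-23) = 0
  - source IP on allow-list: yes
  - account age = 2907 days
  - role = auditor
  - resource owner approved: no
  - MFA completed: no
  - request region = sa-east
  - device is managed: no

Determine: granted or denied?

Atomic conditions:
  resource owner approved: no → false
  account age = 686 days: 2907 == 686 is false
  request hour (0-23) < 18: 0 < 18 is true
  on corporate VPN: no → false
  device is managed: no → false
  clearance level ≥ 5: 5 ≥ 5 is true
  source IP on allow-list: yes → true
  request region ∈ {ap-south, eu-west, sa-east, us-east}: sa-east is in the set → true
  department = eng: sales == eng is false
  role ∈ {guest, owner, viewer}: auditor is not in the set → false
Combine:
[1] false AND false = false
[2.1] NOT true = false
[2.2] NOT false = true
[2] false AND true AND false = false
[3] false AND true AND true = false
[4] true AND false AND false = false
[root] false OR false OR false OR false = false
Overall: false → denied

Denied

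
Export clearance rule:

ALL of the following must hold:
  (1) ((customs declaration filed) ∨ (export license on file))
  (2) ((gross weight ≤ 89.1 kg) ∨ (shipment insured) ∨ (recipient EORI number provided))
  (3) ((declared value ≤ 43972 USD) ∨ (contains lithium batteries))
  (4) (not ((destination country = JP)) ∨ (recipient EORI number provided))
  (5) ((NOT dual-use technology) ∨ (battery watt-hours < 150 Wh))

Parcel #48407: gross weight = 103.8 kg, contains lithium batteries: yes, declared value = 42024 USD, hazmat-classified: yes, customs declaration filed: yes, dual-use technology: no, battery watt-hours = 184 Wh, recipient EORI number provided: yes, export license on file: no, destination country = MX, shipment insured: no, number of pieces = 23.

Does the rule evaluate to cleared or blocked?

Cleared

Atomic conditions:
  customs declaration filed: yes → true
  export license on file: no → false
  gross weight ≤ 89.1 kg: 103.8 ≤ 89.1 is false
  shipment insured: no → false
  recipient EORI number provided: yes → true
  declared value ≤ 43972 USD: 42024 ≤ 43972 is true
  contains lithium batteries: yes → true
  destination country = JP: MX == JP is false
  NOT dual-use technology: no → true
  battery watt-hours < 150 Wh: 184 < 150 is false
Combine:
[1] true OR false = true
[2] false OR false OR true = true
[3] true OR true = true
[4.1] NOT false = true
[4] true OR true = true
[5] true OR false = true
[root] true AND true AND true AND true AND true = true
Overall: true → cleared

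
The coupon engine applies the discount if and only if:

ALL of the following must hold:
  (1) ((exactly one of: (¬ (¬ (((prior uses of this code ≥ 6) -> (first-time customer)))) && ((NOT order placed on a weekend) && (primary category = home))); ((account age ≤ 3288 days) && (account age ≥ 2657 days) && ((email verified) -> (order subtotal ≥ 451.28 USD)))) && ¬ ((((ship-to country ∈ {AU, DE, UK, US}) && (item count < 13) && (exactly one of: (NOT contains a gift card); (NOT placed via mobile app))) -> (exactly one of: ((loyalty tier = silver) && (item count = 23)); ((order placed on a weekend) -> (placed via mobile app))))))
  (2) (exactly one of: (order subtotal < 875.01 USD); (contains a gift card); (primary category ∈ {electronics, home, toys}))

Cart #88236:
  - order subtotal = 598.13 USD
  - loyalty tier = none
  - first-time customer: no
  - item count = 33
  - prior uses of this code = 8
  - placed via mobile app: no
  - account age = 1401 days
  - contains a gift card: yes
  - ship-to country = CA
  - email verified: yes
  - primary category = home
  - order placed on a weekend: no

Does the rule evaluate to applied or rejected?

Rejected

Atomic conditions:
  prior uses of this code ≥ 6: 8 ≥ 6 is true
  first-time customer: no → false
  NOT order placed on a weekend: no → true
  primary category = home: home == home is true
  account age ≤ 3288 days: 1401 ≤ 3288 is true
  account age ≥ 2657 days: 1401 ≥ 2657 is false
  email verified: yes → true
  order subtotal ≥ 451.28 USD: 598.13 ≥ 451.28 is true
  ship-to country ∈ {AU, DE, UK, US}: CA is not in the set → false
  item count < 13: 33 < 13 is false
  NOT contains a gift card: yes → false
  NOT placed via mobile app: no → true
  loyalty tier = silver: none == silver is false
  item count = 23: 33 == 23 is false
  order placed on a weekend: no → false
  placed via mobile app: no → false
  order subtotal < 875.01 USD: 598.13 < 875.01 is true
  contains a gift card: yes → true
  primary category ∈ {electronics, home, toys}: home is in the set → true
Combine:
[1.1.1.1.1.1] true → false = false
[1.1.1.1.1] NOT false = true
[1.1.1.1] NOT true = false
[1.1.1.2] true AND true = true
[1.1.1] false AND true = false
[1.1.2.3] true → true = true
[1.1.2] true AND false AND true = false
[1.1] exactly-one(false, false) = false
[1.2.1.1.3] exactly-one(false, true) = true
[1.2.1.1] false AND false AND true = false
[1.2.1.2.1] false AND false = false
[1.2.1.2.2] false → false (antecedent false ⇒ implication holds) = true
[1.2.1.2] exactly-one(false, true) = true
[1.2.1] false → true (antecedent false ⇒ implication holds) = true
[1.2] NOT true = false
[1] false AND false = false
[2] exactly-one(true, true, true) = false
[root] false AND false = false
Overall: false → rejected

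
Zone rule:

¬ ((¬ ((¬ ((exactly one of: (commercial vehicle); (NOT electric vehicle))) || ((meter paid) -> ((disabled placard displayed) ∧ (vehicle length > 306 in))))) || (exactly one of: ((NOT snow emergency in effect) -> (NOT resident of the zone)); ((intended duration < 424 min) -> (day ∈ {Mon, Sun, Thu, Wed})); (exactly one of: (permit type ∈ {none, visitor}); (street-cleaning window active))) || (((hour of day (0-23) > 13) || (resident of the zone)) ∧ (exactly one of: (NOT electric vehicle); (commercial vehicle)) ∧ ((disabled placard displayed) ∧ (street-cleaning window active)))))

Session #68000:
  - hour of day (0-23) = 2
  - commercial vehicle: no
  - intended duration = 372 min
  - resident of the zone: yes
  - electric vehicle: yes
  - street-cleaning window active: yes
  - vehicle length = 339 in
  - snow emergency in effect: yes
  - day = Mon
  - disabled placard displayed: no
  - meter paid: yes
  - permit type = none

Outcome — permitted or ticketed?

Atomic conditions:
  commercial vehicle: no → false
  NOT electric vehicle: yes → false
  meter paid: yes → true
  disabled placard displayed: no → false
  vehicle length > 306 in: 339 > 306 is true
  NOT snow emergency in effect: yes → false
  NOT resident of the zone: yes → false
  intended duration < 424 min: 372 < 424 is true
  day ∈ {Mon, Sun, Thu, Wed}: Mon is in the set → true
  permit type ∈ {none, visitor}: none is in the set → true
  street-cleaning window active: yes → true
  hour of day (0-23) > 13: 2 > 13 is false
  resident of the zone: yes → true
Combine:
[1.1.1.1.1] exactly-one(false, false) = false
[1.1.1.1] NOT false = true
[1.1.1.2.2] false AND true = false
[1.1.1.2] true → false = false
[1.1.1] true OR false = true
[1.1] NOT true = false
[1.2.1] false → false (antecedent false ⇒ implication holds) = true
[1.2.2] true → true = true
[1.2.3] exactly-one(true, true) = false
[1.2] exactly-one(true, true, false) = false
[1.3.1] false OR true = true
[1.3.2] exactly-one(false, false) = false
[1.3.3] false AND true = false
[1.3] true AND false AND false = false
[1] false OR false OR false = false
[root] NOT false = true
Overall: true → permitted

Permitted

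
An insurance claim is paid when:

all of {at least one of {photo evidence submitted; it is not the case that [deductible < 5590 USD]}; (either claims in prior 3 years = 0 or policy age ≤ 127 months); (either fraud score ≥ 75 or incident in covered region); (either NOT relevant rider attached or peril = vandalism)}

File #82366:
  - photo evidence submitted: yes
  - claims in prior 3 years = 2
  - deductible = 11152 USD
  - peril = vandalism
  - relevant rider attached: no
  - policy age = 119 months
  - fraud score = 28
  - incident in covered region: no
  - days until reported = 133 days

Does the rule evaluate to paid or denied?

Denied

Atomic conditions:
  photo evidence submitted: yes → true
  deductible < 5590 USD: 11152 < 5590 is false
  claims in prior 3 years = 0: 2 == 0 is false
  policy age ≤ 127 months: 119 ≤ 127 is true
  fraud score ≥ 75: 28 ≥ 75 is false
  incident in covered region: no → false
  NOT relevant rider attached: no → true
  peril = vandalism: vandalism == vandalism is true
Combine:
[1.2] NOT false = true
[1] true OR true = true
[2] false OR true = true
[3] false OR false = false
[4] true OR true = true
[root] true AND true AND false AND true = false
Overall: false → denied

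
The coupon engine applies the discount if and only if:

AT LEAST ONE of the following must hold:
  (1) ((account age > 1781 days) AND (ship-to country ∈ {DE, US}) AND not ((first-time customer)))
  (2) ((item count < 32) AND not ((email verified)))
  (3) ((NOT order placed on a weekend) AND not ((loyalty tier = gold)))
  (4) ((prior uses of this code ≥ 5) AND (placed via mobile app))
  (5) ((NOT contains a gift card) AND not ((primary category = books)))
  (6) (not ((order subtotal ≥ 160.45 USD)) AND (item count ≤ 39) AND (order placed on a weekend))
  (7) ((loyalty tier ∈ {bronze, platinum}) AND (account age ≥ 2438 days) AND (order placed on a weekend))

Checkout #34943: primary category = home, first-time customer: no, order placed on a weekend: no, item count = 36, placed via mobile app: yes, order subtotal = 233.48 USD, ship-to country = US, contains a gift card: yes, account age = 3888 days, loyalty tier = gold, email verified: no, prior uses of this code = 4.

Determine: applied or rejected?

Applied

Atomic conditions:
  account age > 1781 days: 3888 > 1781 is true
  ship-to country ∈ {DE, US}: US is in the set → true
  first-time customer: no → false
  item count < 32: 36 < 32 is false
  email verified: no → false
  NOT order placed on a weekend: no → true
  loyalty tier = gold: gold == gold is true
  prior uses of this code ≥ 5: 4 ≥ 5 is false
  placed via mobile app: yes → true
  NOT contains a gift card: yes → false
  primary category = books: home == books is false
  order subtotal ≥ 160.45 USD: 233.48 ≥ 160.45 is true
  item count ≤ 39: 36 ≤ 39 is true
  order placed on a weekend: no → false
  loyalty tier ∈ {bronze, platinum}: gold is not in the set → false
  account age ≥ 2438 days: 3888 ≥ 2438 is true
Combine:
[1.3] NOT false = true
[1] true AND true AND true = true
[2.2] NOT false = true
[2] false AND true = false
[3.2] NOT true = false
[3] true AND false = false
[4] false AND true = false
[5.2] NOT false = true
[5] false AND true = false
[6.1] NOT true = false
[6] false AND true AND false = false
[7] false AND true AND false = false
[root] true OR false OR false OR false OR false OR false OR false = true
Overall: true → applied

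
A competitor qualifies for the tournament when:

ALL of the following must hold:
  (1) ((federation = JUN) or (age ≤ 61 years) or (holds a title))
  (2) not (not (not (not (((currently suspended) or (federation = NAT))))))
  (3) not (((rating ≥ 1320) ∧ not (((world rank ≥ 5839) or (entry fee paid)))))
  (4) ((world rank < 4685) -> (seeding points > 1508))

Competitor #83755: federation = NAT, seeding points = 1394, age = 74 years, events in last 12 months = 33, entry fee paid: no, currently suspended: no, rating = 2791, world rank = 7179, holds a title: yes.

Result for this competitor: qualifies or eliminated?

Qualifies

Atomic conditions:
  federation = JUN: NAT == JUN is false
  age ≤ 61 years: 74 ≤ 61 is false
  holds a title: yes → true
  currently suspended: no → false
  federation = NAT: NAT == NAT is true
  rating ≥ 1320: 2791 ≥ 1320 is true
  world rank ≥ 5839: 7179 ≥ 5839 is true
  entry fee paid: no → false
  world rank < 4685: 7179 < 4685 is false
  seeding points > 1508: 1394 > 1508 is false
Combine:
[1] false OR false OR true = true
[2.1.1.1.1] false OR true = true
[2.1.1.1] NOT true = false
[2.1.1] NOT false = true
[2.1] NOT true = false
[2] NOT false = true
[3.1.2.1] true OR false = true
[3.1.2] NOT true = false
[3.1] true AND false = false
[3] NOT false = true
[4] false → false (antecedent false ⇒ implication holds) = true
[root] true AND true AND true AND true = true
Overall: true → qualifies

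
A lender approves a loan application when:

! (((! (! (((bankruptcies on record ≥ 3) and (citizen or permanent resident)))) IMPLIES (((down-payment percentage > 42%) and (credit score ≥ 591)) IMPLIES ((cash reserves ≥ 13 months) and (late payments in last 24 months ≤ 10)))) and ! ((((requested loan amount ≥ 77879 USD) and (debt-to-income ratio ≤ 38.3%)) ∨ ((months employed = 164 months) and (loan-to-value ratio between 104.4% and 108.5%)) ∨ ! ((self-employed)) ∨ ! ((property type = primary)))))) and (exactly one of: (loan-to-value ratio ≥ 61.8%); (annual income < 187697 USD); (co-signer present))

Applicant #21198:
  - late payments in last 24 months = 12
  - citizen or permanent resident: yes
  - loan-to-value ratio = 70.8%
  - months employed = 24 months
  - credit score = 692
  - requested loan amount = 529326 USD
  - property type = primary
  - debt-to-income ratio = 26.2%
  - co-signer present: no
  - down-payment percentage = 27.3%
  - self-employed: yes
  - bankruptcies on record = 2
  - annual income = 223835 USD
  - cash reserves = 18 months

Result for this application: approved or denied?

Atomic conditions:
  bankruptcies on record ≥ 3: 2 ≥ 3 is false
  citizen or permanent resident: yes → true
  down-payment percentage > 42%: 27.3 > 42 is false
  credit score ≥ 591: 692 ≥ 591 is true
  cash reserves ≥ 13 months: 18 ≥ 13 is true
  late payments in last 24 months ≤ 10: 12 ≤ 10 is false
  requested loan amount ≥ 77879 USD: 529326 ≥ 77879 is true
  debt-to-income ratio ≤ 38.3%: 26.2 ≤ 38.3 is true
  months employed = 164 months: 24 == 164 is false
  loan-to-value ratio between 104.4% and 108.5%: 70.8 in [104.4, 108.5] is false
  self-employed: yes → true
  property type = primary: primary == primary is true
  loan-to-value ratio ≥ 61.8%: 70.8 ≥ 61.8 is true
  annual income < 187697 USD: 223835 < 187697 is false
  co-signer present: no → false
Combine:
[1.1.1.1.1.1] false AND true = false
[1.1.1.1.1] NOT false = true
[1.1.1.1] NOT true = false
[1.1.1.2.1] false AND true = false
[1.1.1.2.2] true AND false = false
[1.1.1.2] false → false (antecedent false ⇒ implication holds) = true
[1.1.1] false → true (antecedent false ⇒ implication holds) = true
[1.1.2.1.1] true AND true = true
[1.1.2.1.2] false AND false = false
[1.1.2.1.3] NOT true = false
[1.1.2.1.4] NOT true = false
[1.1.2.1] true OR false OR false OR false = true
[1.1.2] NOT true = false
[1.1] true AND false = false
[1] NOT false = true
[2] exactly-one(true, false, false) = true
[root] true AND true = true
Overall: true → approved

Approved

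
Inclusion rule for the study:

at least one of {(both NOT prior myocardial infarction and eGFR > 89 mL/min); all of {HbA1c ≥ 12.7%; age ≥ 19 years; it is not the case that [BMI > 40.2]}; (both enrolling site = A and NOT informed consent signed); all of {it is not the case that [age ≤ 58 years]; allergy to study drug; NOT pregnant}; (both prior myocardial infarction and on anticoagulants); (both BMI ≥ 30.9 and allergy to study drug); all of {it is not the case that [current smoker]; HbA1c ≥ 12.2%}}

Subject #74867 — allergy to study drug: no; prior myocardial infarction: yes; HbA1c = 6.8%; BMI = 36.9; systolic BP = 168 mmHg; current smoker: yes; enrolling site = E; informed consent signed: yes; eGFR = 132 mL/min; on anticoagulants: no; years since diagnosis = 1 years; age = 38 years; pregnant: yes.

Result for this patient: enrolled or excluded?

Excluded

Atomic conditions:
  NOT prior myocardial infarction: yes → false
  eGFR > 89 mL/min: 132 > 89 is true
  HbA1c ≥ 12.7%: 6.8 ≥ 12.7 is false
  age ≥ 19 years: 38 ≥ 19 is true
  BMI > 40.2: 36.9 > 40.2 is false
  enrolling site = A: E == A is false
  NOT informed consent signed: yes → false
  age ≤ 58 years: 38 ≤ 58 is true
  allergy to study drug: no → false
  NOT pregnant: yes → false
  prior myocardial infarction: yes → true
  on anticoagulants: no → false
  BMI ≥ 30.9: 36.9 ≥ 30.9 is true
  current smoker: yes → true
  HbA1c ≥ 12.2%: 6.8 ≥ 12.2 is false
Combine:
[1] false AND true = false
[2.3] NOT false = true
[2] false AND true AND true = false
[3] false AND false = false
[4.1] NOT true = false
[4] false AND false AND false = false
[5] true AND false = false
[6] true AND false = false
[7.1] NOT true = false
[7] false AND false = false
[root] false OR false OR false OR false OR false OR false OR false = false
Overall: false → excluded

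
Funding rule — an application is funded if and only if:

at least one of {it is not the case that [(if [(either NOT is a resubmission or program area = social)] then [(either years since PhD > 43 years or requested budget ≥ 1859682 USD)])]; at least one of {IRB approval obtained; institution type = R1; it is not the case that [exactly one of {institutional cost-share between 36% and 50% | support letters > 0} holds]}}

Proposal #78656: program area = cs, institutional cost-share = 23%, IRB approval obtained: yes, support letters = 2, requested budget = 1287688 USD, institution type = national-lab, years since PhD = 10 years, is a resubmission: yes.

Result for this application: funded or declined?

Atomic conditions:
  NOT is a resubmission: yes → false
  program area = social: cs == social is false
  years since PhD > 43 years: 10 > 43 is false
  requested budget ≥ 1859682 USD: 1287688 ≥ 1859682 is false
  IRB approval obtained: yes → true
  institution type = R1: national-lab == R1 is false
  institutional cost-share between 36% and 50%: 23 in [36, 50] is false
  support letters > 0: 2 > 0 is true
Combine:
[1.1.1] false OR false = false
[1.1.2] false OR false = false
[1.1] false → false (antecedent false ⇒ implication holds) = true
[1] NOT true = false
[2.3.1] exactly-one(false, true) = true
[2.3] NOT true = false
[2] true OR false OR false = true
[root] false OR true = true
Overall: true → funded

Funded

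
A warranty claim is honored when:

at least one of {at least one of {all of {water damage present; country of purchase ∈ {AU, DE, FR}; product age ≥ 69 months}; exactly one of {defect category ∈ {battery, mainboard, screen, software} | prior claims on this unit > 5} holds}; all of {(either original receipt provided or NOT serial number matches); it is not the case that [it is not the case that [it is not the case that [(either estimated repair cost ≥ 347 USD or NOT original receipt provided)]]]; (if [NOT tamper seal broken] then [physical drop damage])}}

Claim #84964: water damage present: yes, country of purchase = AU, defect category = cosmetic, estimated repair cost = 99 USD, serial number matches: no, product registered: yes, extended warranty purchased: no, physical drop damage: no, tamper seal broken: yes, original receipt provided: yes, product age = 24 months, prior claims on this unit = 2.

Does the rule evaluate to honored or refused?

Honored

Atomic conditions:
  water damage present: yes → true
  country of purchase ∈ {AU, DE, FR}: AU is in the set → true
  product age ≥ 69 months: 24 ≥ 69 is false
  defect category ∈ {battery, mainboard, screen, software}: cosmetic is not in the set → false
  prior claims on this unit > 5: 2 > 5 is false
  original receipt provided: yes → true
  NOT serial number matches: no → true
  estimated repair cost ≥ 347 USD: 99 ≥ 347 is false
  NOT original receipt provided: yes → false
  NOT tamper seal broken: yes → false
  physical drop damage: no → false
Combine:
[1.1] true AND true AND false = false
[1.2] exactly-one(false, false) = false
[1] false OR false = false
[2.1] true OR true = true
[2.2.1.1.1] false OR false = false
[2.2.1.1] NOT false = true
[2.2.1] NOT true = false
[2.2] NOT false = true
[2.3] false → false (antecedent false ⇒ implication holds) = true
[2] true AND true AND true = true
[root] false OR true = true
Overall: true → honored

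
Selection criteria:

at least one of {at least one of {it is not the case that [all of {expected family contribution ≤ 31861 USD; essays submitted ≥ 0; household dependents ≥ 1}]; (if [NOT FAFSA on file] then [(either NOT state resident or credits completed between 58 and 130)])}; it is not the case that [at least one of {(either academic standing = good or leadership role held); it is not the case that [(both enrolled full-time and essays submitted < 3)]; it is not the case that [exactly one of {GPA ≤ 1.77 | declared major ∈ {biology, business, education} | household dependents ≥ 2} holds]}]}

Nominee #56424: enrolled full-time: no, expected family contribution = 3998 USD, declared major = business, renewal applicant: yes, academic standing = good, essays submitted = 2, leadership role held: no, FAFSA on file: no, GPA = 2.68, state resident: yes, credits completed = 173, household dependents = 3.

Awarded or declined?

Atomic conditions:
  expected family contribution ≤ 31861 USD: 3998 ≤ 31861 is true
  essays submitted ≥ 0: 2 ≥ 0 is true
  household dependents ≥ 1: 3 ≥ 1 is true
  NOT FAFSA on file: no → true
  NOT state resident: yes → false
  credits completed between 58 and 130: 173 in [58, 130] is false
  academic standing = good: good == good is true
  leadership role held: no → false
  enrolled full-time: no → false
  essays submitted < 3: 2 < 3 is true
  GPA ≤ 1.77: 2.68 ≤ 1.77 is false
  declared major ∈ {biology, business, education}: business is in the set → true
  household dependents ≥ 2: 3 ≥ 2 is true
Combine:
[1.1.1] true AND true AND true = true
[1.1] NOT true = false
[1.2.2] false OR false = false
[1.2] true → false = false
[1] false OR false = false
[2.1.1] true OR false = true
[2.1.2.1] false AND true = false
[2.1.2] NOT false = true
[2.1.3.1] exactly-one(false, true, true) = false
[2.1.3] NOT false = true
[2.1] true OR true OR true = true
[2] NOT true = false
[root] false OR false = false
Overall: false → declined

Declined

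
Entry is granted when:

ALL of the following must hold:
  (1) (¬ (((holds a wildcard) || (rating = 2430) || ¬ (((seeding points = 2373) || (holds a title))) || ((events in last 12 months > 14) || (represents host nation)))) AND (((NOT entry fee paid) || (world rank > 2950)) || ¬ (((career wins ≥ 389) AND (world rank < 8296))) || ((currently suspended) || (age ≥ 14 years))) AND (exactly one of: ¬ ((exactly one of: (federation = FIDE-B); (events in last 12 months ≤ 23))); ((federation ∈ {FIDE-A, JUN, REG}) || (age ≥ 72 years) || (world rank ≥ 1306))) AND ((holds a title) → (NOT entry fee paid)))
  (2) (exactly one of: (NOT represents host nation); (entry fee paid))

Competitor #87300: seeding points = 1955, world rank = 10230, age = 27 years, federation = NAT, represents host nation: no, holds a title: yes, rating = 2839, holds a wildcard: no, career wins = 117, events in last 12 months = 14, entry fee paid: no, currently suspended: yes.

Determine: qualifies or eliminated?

Atomic conditions:
  holds a wildcard: no → false
  rating = 2430: 2839 == 2430 is false
  seeding points = 2373: 1955 == 2373 is false
  holds a title: yes → true
  events in last 12 months > 14: 14 > 14 is false
  represents host nation: no → false
  NOT entry fee paid: no → true
  world rank > 2950: 10230 > 2950 is true
  career wins ≥ 389: 117 ≥ 389 is false
  world rank < 8296: 10230 < 8296 is false
  currently suspended: yes → true
  age ≥ 14 years: 27 ≥ 14 is true
  federation = FIDE-B: NAT == FIDE-B is false
  events in last 12 months ≤ 23: 14 ≤ 23 is true
  federation ∈ {FIDE-A, JUN, REG}: NAT is not in the set → false
  age ≥ 72 years: 27 ≥ 72 is false
  world rank ≥ 1306: 10230 ≥ 1306 is true
  NOT represents host nation: no → true
  entry fee paid: no → false
Combine:
[1.1.1.3.1] false OR true = true
[1.1.1.3] NOT true = false
[1.1.1.4] false OR false = false
[1.1.1] false OR false OR false OR false = false
[1.1] NOT false = true
[1.2.1] true OR true = true
[1.2.2.1] false AND false = false
[1.2.2] NOT false = true
[1.2.3] true OR true = true
[1.2] true OR true OR true = true
[1.3.1.1] exactly-one(false, true) = true
[1.3.1] NOT true = false
[1.3.2] false OR false OR true = true
[1.3] exactly-one(false, true) = true
[1.4] true → true = true
[1] true AND true AND true AND true = true
[2] exactly-one(true, false) = true
[root] true AND true = true
Overall: true → qualifies

Qualifies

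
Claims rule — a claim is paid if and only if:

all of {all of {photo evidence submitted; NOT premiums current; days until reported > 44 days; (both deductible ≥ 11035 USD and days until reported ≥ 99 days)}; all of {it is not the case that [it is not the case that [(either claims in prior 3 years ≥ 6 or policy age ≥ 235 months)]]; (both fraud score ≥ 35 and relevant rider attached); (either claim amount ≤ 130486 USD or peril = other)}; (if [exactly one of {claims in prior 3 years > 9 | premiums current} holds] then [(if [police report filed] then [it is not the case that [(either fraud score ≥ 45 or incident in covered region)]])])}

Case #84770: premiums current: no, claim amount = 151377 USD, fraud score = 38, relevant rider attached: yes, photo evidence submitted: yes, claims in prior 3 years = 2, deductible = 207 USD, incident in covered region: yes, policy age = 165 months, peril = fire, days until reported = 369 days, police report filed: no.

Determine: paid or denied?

Denied

Atomic conditions:
  photo evidence submitted: yes → true
  NOT premiums current: no → true
  days until reported > 44 days: 369 > 44 is true
  deductible ≥ 11035 USD: 207 ≥ 11035 is false
  days until reported ≥ 99 days: 369 ≥ 99 is true
  claims in prior 3 years ≥ 6: 2 ≥ 6 is false
  policy age ≥ 235 months: 165 ≥ 235 is false
  fraud score ≥ 35: 38 ≥ 35 is true
  relevant rider attached: yes → true
  claim amount ≤ 130486 USD: 151377 ≤ 130486 is false
  peril = other: fire == other is false
  claims in prior 3 years > 9: 2 > 9 is false
  premiums current: no → false
  police report filed: no → false
  fraud score ≥ 45: 38 ≥ 45 is false
  incident in covered region: yes → true
Combine:
[1.4] false AND true = false
[1] true AND true AND true AND false = false
[2.1.1.1] false OR false = false
[2.1.1] NOT false = true
[2.1] NOT true = false
[2.2] true AND true = true
[2.3] false OR false = false
[2] false AND true AND false = false
[3.1] exactly-one(false, false) = false
[3.2.2.1] false OR true = true
[3.2.2] NOT true = false
[3.2] false → false (antecedent false ⇒ implication holds) = true
[3] false → true (antecedent false ⇒ implication holds) = true
[root] false AND false AND true = false
Overall: false → denied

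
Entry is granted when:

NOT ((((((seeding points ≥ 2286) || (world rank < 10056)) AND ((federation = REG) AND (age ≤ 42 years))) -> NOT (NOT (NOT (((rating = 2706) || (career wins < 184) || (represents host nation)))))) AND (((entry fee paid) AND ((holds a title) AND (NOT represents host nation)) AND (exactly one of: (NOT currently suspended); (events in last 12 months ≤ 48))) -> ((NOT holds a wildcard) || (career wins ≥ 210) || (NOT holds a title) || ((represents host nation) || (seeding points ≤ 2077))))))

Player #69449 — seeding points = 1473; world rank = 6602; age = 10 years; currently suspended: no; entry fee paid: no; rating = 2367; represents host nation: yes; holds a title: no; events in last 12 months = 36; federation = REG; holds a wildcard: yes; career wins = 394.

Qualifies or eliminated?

Qualifies

Atomic conditions:
  seeding points ≥ 2286: 1473 ≥ 2286 is false
  world rank < 10056: 6602 < 10056 is true
  federation = REG: REG == REG is true
  age ≤ 42 years: 10 ≤ 42 is true
  rating = 2706: 2367 == 2706 is false
  career wins < 184: 394 < 184 is false
  represents host nation: yes → true
  entry fee paid: no → false
  holds a title: no → false
  NOT represents host nation: yes → false
  NOT currently suspended: no → true
  events in last 12 months ≤ 48: 36 ≤ 48 is true
  NOT holds a wildcard: yes → false
  career wins ≥ 210: 394 ≥ 210 is true
  NOT holds a title: no → true
  seeding points ≤ 2077: 1473 ≤ 2077 is true
Combine:
[1.1.1.1] false OR true = true
[1.1.1.2] true AND true = true
[1.1.1] true AND true = true
[1.1.2.1.1.1] false OR false OR true = true
[1.1.2.1.1] NOT true = false
[1.1.2.1] NOT false = true
[1.1.2] NOT true = false
[1.1] true → false = false
[1.2.1.2] false AND false = false
[1.2.1.3] exactly-one(true, true) = false
[1.2.1] false AND false AND false = false
[1.2.2.4] true OR true = true
[1.2.2] false OR true OR true OR true = true
[1.2] false → true (antecedent false ⇒ implication holds) = true
[1] false AND true = false
[root] NOT false = true
Overall: true → qualifies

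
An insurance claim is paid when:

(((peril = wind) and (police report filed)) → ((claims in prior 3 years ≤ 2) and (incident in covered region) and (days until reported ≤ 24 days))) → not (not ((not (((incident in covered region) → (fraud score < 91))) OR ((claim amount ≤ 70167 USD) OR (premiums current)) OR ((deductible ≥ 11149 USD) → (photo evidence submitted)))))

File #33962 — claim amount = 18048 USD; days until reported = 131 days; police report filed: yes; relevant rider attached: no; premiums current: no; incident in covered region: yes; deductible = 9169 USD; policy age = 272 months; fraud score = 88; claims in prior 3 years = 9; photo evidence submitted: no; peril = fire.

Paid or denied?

Paid

Atomic conditions:
  peril = wind: fire == wind is false
  police report filed: yes → true
  claims in prior 3 years ≤ 2: 9 ≤ 2 is false
  incident in covered region: yes → true
  days until reported ≤ 24 days: 131 ≤ 24 is false
  fraud score < 91: 88 < 91 is true
  claim amount ≤ 70167 USD: 18048 ≤ 70167 is true
  premiums current: no → false
  deductible ≥ 11149 USD: 9169 ≥ 11149 is false
  photo evidence submitted: no → false
Combine:
[1.1] false AND true = false
[1.2] false AND true AND false = false
[1] false → false (antecedent false ⇒ implication holds) = true
[2.1.1.1.1] true → true = true
[2.1.1.1] NOT true = false
[2.1.1.2] true OR false = true
[2.1.1.3] false → false (antecedent false ⇒ implication holds) = true
[2.1.1] false OR true OR true = true
[2.1] NOT true = false
[2] NOT false = true
[root] true → true = true
Overall: true → paid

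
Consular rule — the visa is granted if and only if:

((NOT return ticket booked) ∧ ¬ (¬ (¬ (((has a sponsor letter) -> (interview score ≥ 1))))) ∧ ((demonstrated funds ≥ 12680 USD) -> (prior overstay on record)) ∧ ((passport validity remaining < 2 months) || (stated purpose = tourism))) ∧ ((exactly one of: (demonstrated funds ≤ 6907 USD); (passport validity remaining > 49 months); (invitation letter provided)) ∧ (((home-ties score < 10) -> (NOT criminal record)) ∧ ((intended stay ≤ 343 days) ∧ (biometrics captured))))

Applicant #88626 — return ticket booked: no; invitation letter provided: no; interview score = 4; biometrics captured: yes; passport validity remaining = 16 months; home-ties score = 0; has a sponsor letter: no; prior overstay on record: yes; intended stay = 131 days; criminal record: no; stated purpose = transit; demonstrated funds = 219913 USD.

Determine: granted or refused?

Atomic conditions:
  NOT return ticket booked: no → true
  has a sponsor letter: no → false
  interview score ≥ 1: 4 ≥ 1 is true
  demonstrated funds ≥ 12680 USD: 219913 ≥ 12680 is true
  prior overstay on record: yes → true
  passport validity remaining < 2 months: 16 < 2 is false
  stated purpose = tourism: transit == tourism is false
  demonstrated funds ≤ 6907 USD: 219913 ≤ 6907 is false
  passport validity remaining > 49 months: 16 > 49 is false
  invitation letter provided: no → false
  home-ties score < 10: 0 < 10 is true
  NOT criminal record: no → true
  intended stay ≤ 343 days: 131 ≤ 343 is true
  biometrics captured: yes → true
Combine:
[1.2.1.1.1] false → true (antecedent false ⇒ implication holds) = true
[1.2.1.1] NOT true = false
[1.2.1] NOT false = true
[1.2] NOT true = false
[1.3] true → true = true
[1.4] false OR false = false
[1] true AND false AND true AND false = false
[2.1] exactly-one(false, false, false) = false
[2.2.1] true → true = true
[2.2.2] true AND true = true
[2.2] true AND true = true
[2] false AND true = false
[root] false AND false = false
Overall: false → refused

Refused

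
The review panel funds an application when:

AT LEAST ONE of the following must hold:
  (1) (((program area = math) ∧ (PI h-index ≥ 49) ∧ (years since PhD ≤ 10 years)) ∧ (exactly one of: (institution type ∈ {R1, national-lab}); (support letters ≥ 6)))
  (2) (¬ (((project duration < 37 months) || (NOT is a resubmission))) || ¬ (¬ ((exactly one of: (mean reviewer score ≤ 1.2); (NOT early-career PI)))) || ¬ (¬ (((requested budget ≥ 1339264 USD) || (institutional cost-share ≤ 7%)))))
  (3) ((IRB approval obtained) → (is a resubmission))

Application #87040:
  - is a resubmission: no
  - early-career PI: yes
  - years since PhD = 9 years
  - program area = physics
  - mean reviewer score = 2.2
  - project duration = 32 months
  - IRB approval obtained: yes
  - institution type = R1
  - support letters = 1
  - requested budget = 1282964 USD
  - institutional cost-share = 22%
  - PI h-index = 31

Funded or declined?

Atomic conditions:
  program area = math: physics == math is false
  PI h-index ≥ 49: 31 ≥ 49 is false
  years since PhD ≤ 10 years: 9 ≤ 10 is true
  institution type ∈ {R1, national-lab}: R1 is in the set → true
  support letters ≥ 6: 1 ≥ 6 is false
  project duration < 37 months: 32 < 37 is true
  NOT is a resubmission: no → true
  mean reviewer score ≤ 1.2: 2.2 ≤ 1.2 is false
  NOT early-career PI: yes → false
  requested budget ≥ 1339264 USD: 1282964 ≥ 1339264 is false
  institutional cost-share ≤ 7%: 22 ≤ 7 is false
  IRB approval obtained: yes → true
  is a resubmission: no → false
Combine:
[1.1] false AND false AND true = false
[1.2] exactly-one(true, false) = true
[1] false AND true = false
[2.1.1] true OR true = true
[2.1] NOT true = false
[2.2.1.1] exactly-one(false, false) = false
[2.2.1] NOT false = true
[2.2] NOT true = false
[2.3.1.1] false OR false = false
[2.3.1] NOT false = true
[2.3] NOT true = false
[2] false OR false OR false = false
[3] true → false = false
[root] false OR false OR false = false
Overall: false → declined

Declined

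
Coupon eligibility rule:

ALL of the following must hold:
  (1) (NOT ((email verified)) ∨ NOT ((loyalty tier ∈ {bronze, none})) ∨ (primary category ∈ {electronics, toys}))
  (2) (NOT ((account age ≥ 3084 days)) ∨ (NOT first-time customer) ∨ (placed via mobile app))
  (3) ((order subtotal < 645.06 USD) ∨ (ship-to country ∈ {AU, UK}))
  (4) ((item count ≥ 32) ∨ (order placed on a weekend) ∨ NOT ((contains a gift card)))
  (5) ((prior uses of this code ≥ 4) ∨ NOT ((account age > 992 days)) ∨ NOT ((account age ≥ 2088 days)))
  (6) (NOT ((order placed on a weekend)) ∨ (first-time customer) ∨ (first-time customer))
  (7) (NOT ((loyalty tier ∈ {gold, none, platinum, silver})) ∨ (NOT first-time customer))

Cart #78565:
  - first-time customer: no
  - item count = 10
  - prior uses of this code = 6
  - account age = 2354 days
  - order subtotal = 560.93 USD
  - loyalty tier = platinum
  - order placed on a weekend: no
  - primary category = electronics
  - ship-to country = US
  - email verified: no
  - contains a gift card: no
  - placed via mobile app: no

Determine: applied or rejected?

Applied

Atomic conditions:
  email verified: no → false
  loyalty tier ∈ {bronze, none}: platinum is not in the set → false
  primary category ∈ {electronics, toys}: electronics is in the set → true
  account age ≥ 3084 days: 2354 ≥ 3084 is false
  NOT first-time customer: no → true
  placed via mobile app: no → false
  order subtotal < 645.06 USD: 560.93 < 645.06 is true
  ship-to country ∈ {AU, UK}: US is not in the set → false
  item count ≥ 32: 10 ≥ 32 is false
  order placed on a weekend: no → false
  contains a gift card: no → false
  prior uses of this code ≥ 4: 6 ≥ 4 is true
  account age > 992 days: 2354 > 992 is true
  account age ≥ 2088 days: 2354 ≥ 2088 is true
  first-time customer: no → false
  loyalty tier ∈ {gold, none, platinum, silver}: platinum is in the set → true
Combine:
[1.1] NOT false = true
[1.2] NOT false = true
[1] true OR true OR true = true
[2.1] NOT false = true
[2] true OR true OR false = true
[3] true OR false = true
[4.3] NOT false = true
[4] false OR false OR true = true
[5.2] NOT true = false
[5.3] NOT true = false
[5] true OR false OR false = true
[6.1] NOT false = true
[6] true OR false OR false = true
[7.1] NOT true = false
[7] false OR true = true
[root] true AND true AND true AND true AND true AND true AND true = true
Overall: true → applied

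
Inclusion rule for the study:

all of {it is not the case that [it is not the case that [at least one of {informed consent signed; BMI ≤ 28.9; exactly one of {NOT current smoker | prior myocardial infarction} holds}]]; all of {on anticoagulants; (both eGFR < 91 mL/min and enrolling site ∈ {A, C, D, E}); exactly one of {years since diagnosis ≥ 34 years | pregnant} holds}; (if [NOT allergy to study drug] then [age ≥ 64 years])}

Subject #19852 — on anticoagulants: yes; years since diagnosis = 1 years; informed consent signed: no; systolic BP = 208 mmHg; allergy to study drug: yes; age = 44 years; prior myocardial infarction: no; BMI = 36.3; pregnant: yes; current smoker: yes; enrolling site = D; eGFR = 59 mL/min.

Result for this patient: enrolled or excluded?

Atomic conditions:
  informed consent signed: no → false
  BMI ≤ 28.9: 36.3 ≤ 28.9 is false
  NOT current smoker: yes → false
  prior myocardial infarction: no → false
  on anticoagulants: yes → true
  eGFR < 91 mL/min: 59 < 91 is true
  enrolling site ∈ {A, C, D, E}: D is in the set → true
  years since diagnosis ≥ 34 years: 1 ≥ 34 is false
  pregnant: yes → true
  NOT allergy to study drug: yes → false
  age ≥ 64 years: 44 ≥ 64 is false
Combine:
[1.1.1.3] exactly-one(false, false) = false
[1.1.1] false OR false OR false = false
[1.1] NOT false = true
[1] NOT true = false
[2.2] true AND true = true
[2.3] exactly-one(false, true) = true
[2] true AND true AND true = true
[3] false → false (antecedent false ⇒ implication holds) = true
[root] false AND true AND true = false
Overall: false → excluded

Excluded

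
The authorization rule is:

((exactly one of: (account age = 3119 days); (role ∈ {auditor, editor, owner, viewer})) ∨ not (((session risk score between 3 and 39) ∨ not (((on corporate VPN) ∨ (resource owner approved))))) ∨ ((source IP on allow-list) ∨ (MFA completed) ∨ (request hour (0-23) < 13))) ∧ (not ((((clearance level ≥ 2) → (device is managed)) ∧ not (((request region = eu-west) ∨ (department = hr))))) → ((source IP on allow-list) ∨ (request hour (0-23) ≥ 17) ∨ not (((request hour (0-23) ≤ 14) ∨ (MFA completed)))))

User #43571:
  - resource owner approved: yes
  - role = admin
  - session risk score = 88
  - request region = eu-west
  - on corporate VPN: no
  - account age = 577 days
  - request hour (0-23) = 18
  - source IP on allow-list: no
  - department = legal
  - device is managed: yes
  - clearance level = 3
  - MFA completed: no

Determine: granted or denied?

Atomic conditions:
  account age = 3119 days: 577 == 3119 is false
  role ∈ {auditor, editor, owner, viewer}: admin is not in the set → false
  session risk score between 3 and 39: 88 in [3, 39] is false
  on corporate VPN: no → false
  resource owner approved: yes → true
  source IP on allow-list: no → false
  MFA completed: no → false
  request hour (0-23) < 13: 18 < 13 is false
  clearance level ≥ 2: 3 ≥ 2 is true
  device is managed: yes → true
  request region = eu-west: eu-west == eu-west is true
  department = hr: legal == hr is false
  request hour (0-23) ≥ 17: 18 ≥ 17 is true
  request hour (0-23) ≤ 14: 18 ≤ 14 is false
Combine:
[1.1] exactly-one(false, false) = false
[1.2.1.2.1] false OR true = true
[1.2.1.2] NOT true = false
[1.2.1] false OR false = false
[1.2] NOT false = true
[1.3] false OR false OR false = false
[1] false OR true OR false = true
[2.1.1.1] true → true = true
[2.1.1.2.1] true OR false = true
[2.1.1.2] NOT true = false
[2.1.1] true AND false = false
[2.1] NOT false = true
[2.2.3.1] false OR false = false
[2.2.3] NOT false = true
[2.2] false OR true OR true = true
[2] true → true = true
[root] true AND true = true
Overall: true → granted

Granted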